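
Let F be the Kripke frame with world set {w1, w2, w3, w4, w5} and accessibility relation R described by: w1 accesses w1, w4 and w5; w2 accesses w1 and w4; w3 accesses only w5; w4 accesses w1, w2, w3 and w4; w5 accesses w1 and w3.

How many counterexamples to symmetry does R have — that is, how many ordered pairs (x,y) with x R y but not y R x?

Enumerating: (w2,w1), (w4,w3).

2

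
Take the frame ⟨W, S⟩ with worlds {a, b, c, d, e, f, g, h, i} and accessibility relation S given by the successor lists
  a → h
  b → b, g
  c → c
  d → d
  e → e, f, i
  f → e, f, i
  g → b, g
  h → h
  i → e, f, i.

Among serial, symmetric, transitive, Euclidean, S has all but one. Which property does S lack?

Serial: yes — every world has a successor (e.g. a S h).
Symmetric: no — a S h but not h S a.
Transitive: yes — every two-step S-path is closed by a direct edge.
Euclidean: yes — any two successors of a common world are S-related.
Only symmetric fails.

symmetric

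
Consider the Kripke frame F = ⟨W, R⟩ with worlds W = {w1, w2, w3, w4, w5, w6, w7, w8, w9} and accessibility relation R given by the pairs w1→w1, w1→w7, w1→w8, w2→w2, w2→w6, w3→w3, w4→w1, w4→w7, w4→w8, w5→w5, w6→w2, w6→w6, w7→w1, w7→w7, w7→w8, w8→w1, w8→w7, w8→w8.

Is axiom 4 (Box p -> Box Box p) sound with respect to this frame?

The schema 4 characterises exactly the transitive frames.
Transitive: yes — every two-step R-path is closed by a direct edge.

Yes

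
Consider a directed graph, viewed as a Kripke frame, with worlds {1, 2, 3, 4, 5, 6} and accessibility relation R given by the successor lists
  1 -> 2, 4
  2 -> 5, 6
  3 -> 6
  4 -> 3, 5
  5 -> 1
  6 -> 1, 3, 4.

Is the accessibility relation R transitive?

No

Transitive: no — 1 R 2 and 2 R 5, but not 1 R 5.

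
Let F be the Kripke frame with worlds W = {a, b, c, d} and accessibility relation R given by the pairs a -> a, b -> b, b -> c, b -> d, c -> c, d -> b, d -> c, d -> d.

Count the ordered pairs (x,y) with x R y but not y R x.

Enumerating: (b,c), (d,c).

2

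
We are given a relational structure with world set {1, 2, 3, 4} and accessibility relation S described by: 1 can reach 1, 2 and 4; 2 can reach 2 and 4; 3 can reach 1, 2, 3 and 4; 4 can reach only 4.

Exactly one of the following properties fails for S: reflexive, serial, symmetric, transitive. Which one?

Reflexive: yes — every world is S-related to itself.
Serial: yes — every world has a successor (e.g. 1 S 1).
Symmetric: no — 1 S 2 but not 2 S 1.
Transitive: yes — every two-step S-path is closed by a direct edge.
Only symmetric fails.

symmetric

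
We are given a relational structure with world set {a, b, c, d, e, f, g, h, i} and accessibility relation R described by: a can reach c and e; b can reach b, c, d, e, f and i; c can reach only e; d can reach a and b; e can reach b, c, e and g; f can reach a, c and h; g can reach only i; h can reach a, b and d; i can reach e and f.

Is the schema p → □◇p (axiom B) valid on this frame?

No

Axiom B corresponds to the accessibility relation being symmetric.
Symmetric: no — a R c but not c R a.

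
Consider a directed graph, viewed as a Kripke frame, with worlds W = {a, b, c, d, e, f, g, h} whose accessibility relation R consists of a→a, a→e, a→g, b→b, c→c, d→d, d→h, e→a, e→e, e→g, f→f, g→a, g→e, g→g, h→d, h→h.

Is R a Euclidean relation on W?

Yes

Euclidean: yes — any two successors of a common world are R-related.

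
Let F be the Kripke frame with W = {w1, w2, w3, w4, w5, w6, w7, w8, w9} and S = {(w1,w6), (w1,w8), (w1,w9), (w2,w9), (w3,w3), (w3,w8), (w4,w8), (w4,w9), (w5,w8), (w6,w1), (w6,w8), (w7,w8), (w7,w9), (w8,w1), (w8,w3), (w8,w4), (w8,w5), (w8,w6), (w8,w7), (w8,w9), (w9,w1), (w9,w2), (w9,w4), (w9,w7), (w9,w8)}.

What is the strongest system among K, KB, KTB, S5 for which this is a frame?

KB

Symmetric (axiom B): yes — every pair in S has its reverse in S.
Reflexive (axiom T): no — w1 is not related to itself.
Euclidean (axiom 5): no — w1 S w6 and w1 S w9, but not w6 S w9.
So F validates K, KB; KTB would additionally require S to be reflexive. The strongest is KB.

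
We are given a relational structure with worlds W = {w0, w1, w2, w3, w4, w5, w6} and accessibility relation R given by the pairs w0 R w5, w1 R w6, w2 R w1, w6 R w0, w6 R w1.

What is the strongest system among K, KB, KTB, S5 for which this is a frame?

Symmetric (axiom B): no — w0 R w5 but not w5 R w0.
Reflexive (axiom T): no — w0 is not related to itself.
Euclidean (axiom 5): no — w6 R w0 and w6 R w1, but not w0 R w1.
So F validates K; KB would additionally require R to be symmetric. The strongest is K.

K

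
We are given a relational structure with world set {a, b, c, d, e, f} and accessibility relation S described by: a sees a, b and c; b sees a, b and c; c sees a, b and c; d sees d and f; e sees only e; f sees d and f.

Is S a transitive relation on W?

Transitive: yes — every two-step S-path is closed by a direct edge.

Yes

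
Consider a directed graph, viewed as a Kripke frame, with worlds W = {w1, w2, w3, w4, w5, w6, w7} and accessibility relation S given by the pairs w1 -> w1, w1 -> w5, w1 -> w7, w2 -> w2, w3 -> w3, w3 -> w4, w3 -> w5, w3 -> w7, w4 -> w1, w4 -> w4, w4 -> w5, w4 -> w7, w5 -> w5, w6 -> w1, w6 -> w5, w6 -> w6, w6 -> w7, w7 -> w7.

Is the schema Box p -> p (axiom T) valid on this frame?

Yes

Axiom T corresponds to the accessibility relation being reflexive.
Reflexive: yes — every world is S-related to itself.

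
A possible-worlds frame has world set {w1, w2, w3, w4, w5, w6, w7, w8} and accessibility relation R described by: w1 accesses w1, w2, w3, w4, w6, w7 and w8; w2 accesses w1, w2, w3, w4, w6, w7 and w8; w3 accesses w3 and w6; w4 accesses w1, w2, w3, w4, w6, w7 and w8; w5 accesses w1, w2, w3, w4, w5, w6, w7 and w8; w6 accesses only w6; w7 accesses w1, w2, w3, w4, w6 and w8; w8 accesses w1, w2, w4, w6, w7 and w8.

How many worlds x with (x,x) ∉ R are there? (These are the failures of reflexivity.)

Enumerating: w7.

1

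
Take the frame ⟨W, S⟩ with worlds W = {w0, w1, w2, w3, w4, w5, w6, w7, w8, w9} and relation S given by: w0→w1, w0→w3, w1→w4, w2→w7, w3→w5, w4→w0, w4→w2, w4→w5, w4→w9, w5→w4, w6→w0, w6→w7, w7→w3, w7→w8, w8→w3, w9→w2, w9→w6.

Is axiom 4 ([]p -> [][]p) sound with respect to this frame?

The schema 4 characterises exactly the transitive frames.
Transitive: no — w0 S w1 and w1 S w4, but not w0 S w4.

No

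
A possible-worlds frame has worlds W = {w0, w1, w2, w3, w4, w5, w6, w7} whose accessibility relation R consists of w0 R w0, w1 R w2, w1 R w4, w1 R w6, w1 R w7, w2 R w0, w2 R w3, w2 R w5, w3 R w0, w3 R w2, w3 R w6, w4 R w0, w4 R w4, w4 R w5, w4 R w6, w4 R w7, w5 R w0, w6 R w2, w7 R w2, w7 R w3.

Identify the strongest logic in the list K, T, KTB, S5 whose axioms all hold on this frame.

Reflexive (axiom T): no — w1 is not related to itself.
Symmetric (axiom B): no — w1 R w2 but not w2 R w1.
Euclidean (axiom 5): no — w1 R w2 and w1 R w4, but not w2 R w4.
So F validates K; T would additionally require R to be reflexive. The strongest is K.

K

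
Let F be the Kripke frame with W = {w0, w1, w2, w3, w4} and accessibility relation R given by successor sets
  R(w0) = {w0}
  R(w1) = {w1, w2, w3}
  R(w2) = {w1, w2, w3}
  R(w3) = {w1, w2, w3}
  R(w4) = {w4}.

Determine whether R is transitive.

Yes

Transitive: yes — every two-step R-path is closed by a direct edge.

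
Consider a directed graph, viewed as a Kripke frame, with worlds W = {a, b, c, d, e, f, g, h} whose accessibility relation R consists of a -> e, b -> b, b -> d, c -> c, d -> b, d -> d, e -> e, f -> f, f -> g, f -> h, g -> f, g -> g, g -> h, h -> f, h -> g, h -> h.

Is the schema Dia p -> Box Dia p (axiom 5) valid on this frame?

By correspondence theory, 5 is valid on a frame iff R is Euclidean.
Euclidean: yes — any two successors of a common world are R-related.

Yes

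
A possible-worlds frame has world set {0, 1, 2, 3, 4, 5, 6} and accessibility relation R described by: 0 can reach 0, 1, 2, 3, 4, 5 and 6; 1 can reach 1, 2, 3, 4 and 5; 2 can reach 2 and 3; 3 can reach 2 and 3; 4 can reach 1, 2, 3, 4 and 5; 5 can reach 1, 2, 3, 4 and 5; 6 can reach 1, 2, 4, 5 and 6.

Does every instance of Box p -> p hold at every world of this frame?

By correspondence theory, T is valid on a frame iff R is reflexive.
Reflexive: yes — every world is R-related to itself.

Yes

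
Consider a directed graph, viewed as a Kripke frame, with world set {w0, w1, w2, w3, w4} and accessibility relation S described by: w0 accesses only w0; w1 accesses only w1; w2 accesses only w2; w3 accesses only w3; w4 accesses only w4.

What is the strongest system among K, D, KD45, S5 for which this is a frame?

S5

Serial (axiom D): yes — every world has a successor (e.g. w0 S w0).
Euclidean (axiom 5): yes — any two successors of a common world are S-related.
Transitive (axiom 4): yes — every two-step S-path is closed by a direct edge.
Reflexive (axiom T): yes — every world is S-related to itself.
So F validates K, D, KD45, S5. The strongest is S5.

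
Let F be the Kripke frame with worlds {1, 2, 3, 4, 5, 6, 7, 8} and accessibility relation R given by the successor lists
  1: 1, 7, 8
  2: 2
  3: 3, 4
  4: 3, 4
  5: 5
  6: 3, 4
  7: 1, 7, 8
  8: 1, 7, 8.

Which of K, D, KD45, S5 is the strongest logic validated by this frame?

Serial (axiom D): yes — every world has a successor (e.g. 1 R 1).
Euclidean (axiom 5): yes — any two successors of a common world are R-related.
Transitive (axiom 4): yes — every two-step R-path is closed by a direct edge.
Reflexive (axiom T): no — 6 is not related to itself.
So F validates K, D, KD45; S5 would additionally require R to be reflexive. The strongest is KD45.

KD45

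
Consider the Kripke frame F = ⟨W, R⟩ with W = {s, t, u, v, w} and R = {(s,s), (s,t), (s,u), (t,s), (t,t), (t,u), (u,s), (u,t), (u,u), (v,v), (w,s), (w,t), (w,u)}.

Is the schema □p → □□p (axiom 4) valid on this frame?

By correspondence theory, 4 is valid on a frame iff R is transitive.
Transitive: yes — every two-step R-path is closed by a direct edge.

Yes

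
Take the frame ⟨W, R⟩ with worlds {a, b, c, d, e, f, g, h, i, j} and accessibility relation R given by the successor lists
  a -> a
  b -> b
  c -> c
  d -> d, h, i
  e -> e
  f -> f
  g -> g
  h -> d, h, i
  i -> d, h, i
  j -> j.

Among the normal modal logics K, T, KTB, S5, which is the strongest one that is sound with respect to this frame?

Reflexive (axiom T): yes — every world is R-related to itself.
Symmetric (axiom B): yes — every pair in R has its reverse in R.
Euclidean (axiom 5): yes — any two successors of a common world are R-related.
So F validates K, T, KTB, S5. The strongest is S5.

S5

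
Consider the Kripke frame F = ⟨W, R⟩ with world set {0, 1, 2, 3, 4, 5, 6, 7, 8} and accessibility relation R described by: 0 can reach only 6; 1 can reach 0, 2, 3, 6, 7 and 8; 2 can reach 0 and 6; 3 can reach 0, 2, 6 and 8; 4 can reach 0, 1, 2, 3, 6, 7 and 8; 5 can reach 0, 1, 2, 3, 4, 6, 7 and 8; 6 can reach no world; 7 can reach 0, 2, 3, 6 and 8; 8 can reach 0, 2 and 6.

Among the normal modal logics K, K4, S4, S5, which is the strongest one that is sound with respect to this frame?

K4

Transitive (axiom 4): yes — every two-step R-path is closed by a direct edge.
Reflexive (axiom T): no — 0 is not related to itself.
Euclidean (axiom 5): no — 1 R 0 and 1 R 2, but not 0 R 2.
So F validates K, K4; S4 would additionally require R to be reflexive. The strongest is K4.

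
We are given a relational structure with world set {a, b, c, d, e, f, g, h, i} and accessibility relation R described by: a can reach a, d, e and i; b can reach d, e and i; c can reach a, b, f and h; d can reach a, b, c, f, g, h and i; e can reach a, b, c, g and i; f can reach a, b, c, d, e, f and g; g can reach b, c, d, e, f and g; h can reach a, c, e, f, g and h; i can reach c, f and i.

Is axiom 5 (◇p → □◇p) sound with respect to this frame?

No

By correspondence theory, 5 is valid on a frame iff R is Euclidean.
Euclidean: no — a R d and a R e, but not d R e.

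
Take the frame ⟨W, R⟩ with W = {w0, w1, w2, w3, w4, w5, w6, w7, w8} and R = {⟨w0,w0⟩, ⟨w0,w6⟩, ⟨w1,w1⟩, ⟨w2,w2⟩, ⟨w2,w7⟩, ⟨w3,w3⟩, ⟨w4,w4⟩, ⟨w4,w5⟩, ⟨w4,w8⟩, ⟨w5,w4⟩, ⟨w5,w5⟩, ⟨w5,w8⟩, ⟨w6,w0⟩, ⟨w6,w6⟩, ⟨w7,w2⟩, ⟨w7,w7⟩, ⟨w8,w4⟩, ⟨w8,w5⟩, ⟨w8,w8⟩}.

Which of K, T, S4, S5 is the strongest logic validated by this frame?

Reflexive (axiom T): yes — every world is R-related to itself.
Transitive (axiom 4): yes — every two-step R-path is closed by a direct edge.
Euclidean (axiom 5): yes — any two successors of a common world are R-related.
So F validates K, T, S4, S5. The strongest is S5.

S5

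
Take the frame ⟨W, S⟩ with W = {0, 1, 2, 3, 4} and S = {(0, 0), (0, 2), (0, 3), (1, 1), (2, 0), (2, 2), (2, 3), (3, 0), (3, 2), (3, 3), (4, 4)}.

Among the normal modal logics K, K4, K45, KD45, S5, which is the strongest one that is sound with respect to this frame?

S5

Transitive (axiom 4): yes — every two-step S-path is closed by a direct edge.
Euclidean (axiom 5): yes — any two successors of a common world are S-related.
Serial (axiom D): yes — every world has a successor (e.g. 0 S 0).
Reflexive (axiom T): yes — every world is S-related to itself.
So F validates K, K4, K45, KD45, S5. The strongest is S5.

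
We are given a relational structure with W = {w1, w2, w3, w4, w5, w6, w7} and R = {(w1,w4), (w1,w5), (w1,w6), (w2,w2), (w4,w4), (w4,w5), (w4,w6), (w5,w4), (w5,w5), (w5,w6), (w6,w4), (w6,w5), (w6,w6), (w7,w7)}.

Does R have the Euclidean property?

Euclidean: yes — any two successors of a common world are R-related.

Yes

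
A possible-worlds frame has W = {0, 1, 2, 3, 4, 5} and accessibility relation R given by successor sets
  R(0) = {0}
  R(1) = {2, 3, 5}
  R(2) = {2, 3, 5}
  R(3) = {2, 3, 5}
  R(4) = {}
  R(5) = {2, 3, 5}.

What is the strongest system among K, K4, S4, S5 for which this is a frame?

Transitive (axiom 4): yes — every two-step R-path is closed by a direct edge.
Reflexive (axiom T): no — 1 is not related to itself.
Euclidean (axiom 5): yes — any two successors of a common world are R-related.
So F validates K, K4; S4 would additionally require R to be reflexive. The strongest is K4.

K4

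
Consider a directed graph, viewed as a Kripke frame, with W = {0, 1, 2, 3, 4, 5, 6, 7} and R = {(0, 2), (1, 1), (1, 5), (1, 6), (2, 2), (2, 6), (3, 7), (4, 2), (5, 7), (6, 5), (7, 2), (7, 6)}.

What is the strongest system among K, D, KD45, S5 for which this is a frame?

D

Serial (axiom D): yes — every world has a successor (e.g. 0 R 2).
Euclidean (axiom 5): no — 1 R 5 and 1 R 6, but not 5 R 6.
Transitive (axiom 4): no — 0 R 2 and 2 R 6, but not 0 R 6.
Reflexive (axiom T): no — 0 is not related to itself.
So F validates K, D; KD45 would additionally require R to be Euclidean and transitive. The strongest is D.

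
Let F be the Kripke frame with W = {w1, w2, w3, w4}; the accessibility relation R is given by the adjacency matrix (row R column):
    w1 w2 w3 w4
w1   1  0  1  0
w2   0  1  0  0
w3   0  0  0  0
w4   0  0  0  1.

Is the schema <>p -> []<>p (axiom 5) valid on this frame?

No

By correspondence theory, 5 is valid on a frame iff R is Euclidean.
Euclidean: no — w1 R w3 and w1 R w1, but not w3 R w1.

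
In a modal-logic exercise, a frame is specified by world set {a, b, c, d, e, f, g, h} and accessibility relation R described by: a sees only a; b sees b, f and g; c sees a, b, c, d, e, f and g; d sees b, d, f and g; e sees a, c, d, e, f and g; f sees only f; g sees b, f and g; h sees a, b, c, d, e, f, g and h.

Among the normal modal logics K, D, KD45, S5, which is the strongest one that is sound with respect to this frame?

D

Serial (axiom D): yes — every world has a successor (e.g. a R a).
Euclidean (axiom 5): no — b R f and b R g, but not f R g.
Transitive (axiom 4): no — e R c and c R b, but not e R b.
Reflexive (axiom T): yes — every world is R-related to itself.
So F validates K, D; KD45 would additionally require R to be Euclidean and transitive. The strongest is D.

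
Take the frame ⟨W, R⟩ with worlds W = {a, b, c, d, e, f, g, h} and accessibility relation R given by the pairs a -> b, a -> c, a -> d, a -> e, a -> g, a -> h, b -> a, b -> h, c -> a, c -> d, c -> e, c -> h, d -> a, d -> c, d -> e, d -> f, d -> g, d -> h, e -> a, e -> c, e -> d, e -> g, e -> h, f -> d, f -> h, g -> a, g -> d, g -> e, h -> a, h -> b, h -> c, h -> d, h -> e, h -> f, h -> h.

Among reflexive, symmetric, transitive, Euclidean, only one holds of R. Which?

symmetric

Reflexive: no — a is not related to itself.
Symmetric: yes — every pair in R has its reverse in R.
Transitive: no — a R d and d R f, but not a R f.
Euclidean: no — a R b and a R c, but not b R c.
Only symmetric holds.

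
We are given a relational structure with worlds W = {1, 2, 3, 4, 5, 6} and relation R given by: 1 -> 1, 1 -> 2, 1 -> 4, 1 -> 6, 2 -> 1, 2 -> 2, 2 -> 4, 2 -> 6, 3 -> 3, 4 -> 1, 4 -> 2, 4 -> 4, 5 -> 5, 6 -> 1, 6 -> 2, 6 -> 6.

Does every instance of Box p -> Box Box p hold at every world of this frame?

Axiom 4 corresponds to the accessibility relation being transitive.
Transitive: no — 4 R 1 and 1 R 6, but not 4 R 6.

No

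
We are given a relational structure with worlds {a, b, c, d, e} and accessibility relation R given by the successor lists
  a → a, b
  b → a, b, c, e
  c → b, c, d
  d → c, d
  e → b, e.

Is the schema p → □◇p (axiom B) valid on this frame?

Yes

The schema B characterises exactly the symmetric frames.
Symmetric: yes — every pair in R has its reverse in R.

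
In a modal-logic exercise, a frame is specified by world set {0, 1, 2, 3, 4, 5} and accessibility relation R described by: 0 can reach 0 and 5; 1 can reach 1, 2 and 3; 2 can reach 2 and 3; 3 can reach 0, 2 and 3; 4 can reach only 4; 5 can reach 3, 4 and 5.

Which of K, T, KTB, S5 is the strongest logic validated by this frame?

T

Reflexive (axiom T): yes — every world is R-related to itself.
Symmetric (axiom B): no — 0 R 5 but not 5 R 0.
Euclidean (axiom 5): no — 3 R 0 and 3 R 2, but not 0 R 2.
So F validates K, T; KTB would additionally require R to be symmetric. The strongest is T.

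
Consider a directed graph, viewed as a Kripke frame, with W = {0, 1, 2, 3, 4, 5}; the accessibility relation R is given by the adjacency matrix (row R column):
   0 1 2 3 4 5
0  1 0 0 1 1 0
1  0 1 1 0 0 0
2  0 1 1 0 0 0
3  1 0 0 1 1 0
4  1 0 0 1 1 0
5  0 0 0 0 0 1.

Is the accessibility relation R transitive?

Yes

Transitive: yes — every two-step R-path is closed by a direct edge.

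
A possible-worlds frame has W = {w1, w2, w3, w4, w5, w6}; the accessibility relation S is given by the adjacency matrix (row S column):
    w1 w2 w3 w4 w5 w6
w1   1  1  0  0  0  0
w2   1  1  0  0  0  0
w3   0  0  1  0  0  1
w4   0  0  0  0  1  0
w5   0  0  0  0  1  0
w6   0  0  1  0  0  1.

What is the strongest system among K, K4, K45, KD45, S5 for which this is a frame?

Transitive (axiom 4): yes — every two-step S-path is closed by a direct edge.
Euclidean (axiom 5): yes — any two successors of a common world are S-related.
Serial (axiom D): yes — every world has a successor (e.g. w1 S w1).
Reflexive (axiom T): no — w4 is not related to itself.
So F validates K, K4, K45, KD45; S5 would additionally require S to be reflexive. The strongest is KD45.

KD45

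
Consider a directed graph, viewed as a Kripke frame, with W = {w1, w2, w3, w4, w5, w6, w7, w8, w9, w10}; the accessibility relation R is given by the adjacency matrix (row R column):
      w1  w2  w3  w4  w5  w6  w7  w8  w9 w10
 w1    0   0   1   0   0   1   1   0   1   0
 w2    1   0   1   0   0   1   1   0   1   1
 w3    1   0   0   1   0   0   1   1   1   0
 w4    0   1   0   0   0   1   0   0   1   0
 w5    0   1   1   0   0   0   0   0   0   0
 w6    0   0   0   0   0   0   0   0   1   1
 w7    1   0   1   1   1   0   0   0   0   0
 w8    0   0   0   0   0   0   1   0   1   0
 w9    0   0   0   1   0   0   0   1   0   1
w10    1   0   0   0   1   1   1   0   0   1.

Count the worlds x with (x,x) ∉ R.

9

Enumerating: w1, w2, w3, w4, w5, w6, w7, w8, w9.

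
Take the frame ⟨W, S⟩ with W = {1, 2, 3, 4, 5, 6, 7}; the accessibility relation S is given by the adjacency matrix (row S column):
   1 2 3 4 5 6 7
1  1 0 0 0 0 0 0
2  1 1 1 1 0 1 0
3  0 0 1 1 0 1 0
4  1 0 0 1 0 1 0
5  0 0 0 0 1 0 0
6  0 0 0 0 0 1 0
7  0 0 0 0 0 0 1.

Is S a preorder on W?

No

Reflexive: yes — every world is S-related to itself.
Transitive: no — 3 S 4 and 4 S 1, but not 3 S 1.
So S is not a preorder.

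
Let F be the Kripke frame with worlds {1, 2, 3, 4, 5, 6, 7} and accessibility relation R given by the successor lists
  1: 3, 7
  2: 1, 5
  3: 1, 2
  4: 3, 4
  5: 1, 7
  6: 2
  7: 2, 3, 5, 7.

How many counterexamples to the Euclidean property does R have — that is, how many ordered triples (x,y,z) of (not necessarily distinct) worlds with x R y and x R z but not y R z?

Enumerating: (1,3,3), (1,3,7), (2,1,1), (2,1,5), (2,5,5), (3,1,1), (3,1,2), (3,2,2), (4,3,3), (4,3,4), (5,1,1), (5,7,1), … and 10 more.
Total: 22.

22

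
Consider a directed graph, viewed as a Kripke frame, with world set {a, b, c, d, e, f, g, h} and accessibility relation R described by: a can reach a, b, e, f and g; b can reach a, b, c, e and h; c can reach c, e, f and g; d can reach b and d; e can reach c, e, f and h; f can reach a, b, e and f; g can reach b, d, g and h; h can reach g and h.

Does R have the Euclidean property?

No

Euclidean: no — a R b and a R f, but not b R f.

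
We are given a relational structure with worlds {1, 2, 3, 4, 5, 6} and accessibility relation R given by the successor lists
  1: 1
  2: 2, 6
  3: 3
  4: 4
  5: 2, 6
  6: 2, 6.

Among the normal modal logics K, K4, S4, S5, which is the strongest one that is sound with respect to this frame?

Transitive (axiom 4): yes — every two-step R-path is closed by a direct edge.
Reflexive (axiom T): no — 5 is not related to itself.
Euclidean (axiom 5): yes — any two successors of a common world are R-related.
So F validates K, K4; S4 would additionally require R to be reflexive. The strongest is K4.

K4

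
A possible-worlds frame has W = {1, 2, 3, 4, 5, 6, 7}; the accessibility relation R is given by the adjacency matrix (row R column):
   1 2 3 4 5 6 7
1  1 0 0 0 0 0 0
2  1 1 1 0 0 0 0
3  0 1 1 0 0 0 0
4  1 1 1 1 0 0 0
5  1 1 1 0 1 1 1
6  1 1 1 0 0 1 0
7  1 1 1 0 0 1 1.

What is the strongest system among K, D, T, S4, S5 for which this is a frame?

Serial (axiom D): yes — every world has a successor (e.g. 1 R 1).
Reflexive (axiom T): yes — every world is R-related to itself.
Transitive (axiom 4): no — 3 R 2 and 2 R 1, but not 3 R 1.
Euclidean (axiom 5): no — 2 R 1 and 2 R 3, but not 1 R 3.
So F validates K, D, T; S4 would additionally require R to be transitive. The strongest is T.

T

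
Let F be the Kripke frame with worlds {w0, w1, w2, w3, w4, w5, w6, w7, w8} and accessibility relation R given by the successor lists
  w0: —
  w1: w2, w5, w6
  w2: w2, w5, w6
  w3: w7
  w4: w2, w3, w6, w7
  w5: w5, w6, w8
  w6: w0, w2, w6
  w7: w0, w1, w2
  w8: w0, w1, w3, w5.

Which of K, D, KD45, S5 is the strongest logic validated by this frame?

Serial (axiom D): no — w0 has no R-successor.
Euclidean (axiom 5): no — w1 R w5 and w1 R w2, but not w5 R w2.
Transitive (axiom 4): no — w1 R w5 and w5 R w8, but not w1 R w8.
Reflexive (axiom T): no — w0 is not related to itself.
So F validates K; D would additionally require R to be serial. The strongest is K.

K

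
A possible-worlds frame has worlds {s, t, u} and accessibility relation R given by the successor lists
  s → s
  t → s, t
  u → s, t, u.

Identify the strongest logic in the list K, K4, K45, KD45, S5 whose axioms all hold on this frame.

Transitive (axiom 4): yes — every two-step R-path is closed by a direct edge.
Euclidean (axiom 5): no — u R s and u R t, but not s R t.
Serial (axiom D): yes — every world has a successor (e.g. s R s).
Reflexive (axiom T): yes — every world is R-related to itself.
So F validates K, K4; K45 would additionally require R to be Euclidean. The strongest is K4.

K4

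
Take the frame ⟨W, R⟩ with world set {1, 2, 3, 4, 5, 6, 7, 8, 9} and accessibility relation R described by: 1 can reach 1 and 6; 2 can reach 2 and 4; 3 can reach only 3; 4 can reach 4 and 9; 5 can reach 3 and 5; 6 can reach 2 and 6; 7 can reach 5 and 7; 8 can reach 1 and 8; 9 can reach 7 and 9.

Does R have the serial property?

Yes

Serial: yes — every world has a successor (e.g. 1 R 1).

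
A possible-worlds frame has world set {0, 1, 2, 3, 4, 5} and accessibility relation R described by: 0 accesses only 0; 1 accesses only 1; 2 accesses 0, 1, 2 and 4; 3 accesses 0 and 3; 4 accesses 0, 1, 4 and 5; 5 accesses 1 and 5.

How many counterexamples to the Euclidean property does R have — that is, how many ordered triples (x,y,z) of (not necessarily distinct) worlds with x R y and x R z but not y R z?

17

Enumerating: (2,0,1), (2,0,2), (2,0,4), (2,1,0), (2,1,2), (2,1,4), (2,4,2), (3,0,3), (4,0,1), (4,0,4), (4,0,5), (4,1,0), (4,1,4), (4,1,5), (4,5,0), (4,5,4), (5,1,5).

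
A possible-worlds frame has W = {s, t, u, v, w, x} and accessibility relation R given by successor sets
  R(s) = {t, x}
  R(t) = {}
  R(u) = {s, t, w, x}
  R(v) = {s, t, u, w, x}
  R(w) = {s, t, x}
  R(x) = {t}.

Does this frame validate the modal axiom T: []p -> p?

By correspondence theory, T is valid on a frame iff R is reflexive.
Reflexive: no — s is not related to itself.

No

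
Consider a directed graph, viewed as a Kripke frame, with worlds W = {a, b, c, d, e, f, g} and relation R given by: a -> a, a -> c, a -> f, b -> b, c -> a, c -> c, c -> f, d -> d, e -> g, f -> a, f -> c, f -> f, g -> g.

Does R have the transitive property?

Transitive: yes — every two-step R-path is closed by a direct edge.

Yes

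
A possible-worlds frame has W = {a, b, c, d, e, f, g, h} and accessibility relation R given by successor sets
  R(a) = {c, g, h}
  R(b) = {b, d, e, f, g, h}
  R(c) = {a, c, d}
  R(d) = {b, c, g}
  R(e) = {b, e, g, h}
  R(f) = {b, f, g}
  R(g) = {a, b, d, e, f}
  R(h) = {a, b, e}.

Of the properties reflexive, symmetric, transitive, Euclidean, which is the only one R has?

Reflexive: no — a is not related to itself.
Symmetric: yes — every pair in R has its reverse in R.
Transitive: no — a R c and c R d, but not a R d.
Euclidean: no — a R c and a R g, but not c R g.
Only symmetric holds.

symmetric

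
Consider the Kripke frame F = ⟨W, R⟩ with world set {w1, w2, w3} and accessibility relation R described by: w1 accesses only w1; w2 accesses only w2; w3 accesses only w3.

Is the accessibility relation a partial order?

Reflexive: yes — every world is R-related to itself.
Transitive: yes — every two-step R-path is closed by a direct edge.
Antisymmetric: yes — no distinct pair is related both ways.
So R is a partial order.

Yes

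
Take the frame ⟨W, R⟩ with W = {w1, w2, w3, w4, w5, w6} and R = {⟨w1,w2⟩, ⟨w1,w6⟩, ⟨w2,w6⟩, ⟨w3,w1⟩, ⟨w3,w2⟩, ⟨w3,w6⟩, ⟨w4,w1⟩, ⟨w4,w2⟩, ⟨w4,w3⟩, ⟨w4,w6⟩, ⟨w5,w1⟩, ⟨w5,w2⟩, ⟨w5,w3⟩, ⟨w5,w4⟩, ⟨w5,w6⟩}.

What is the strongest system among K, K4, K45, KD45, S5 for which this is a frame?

K4

Transitive (axiom 4): yes — every two-step R-path is closed by a direct edge.
Euclidean (axiom 5): no — w1 R w6 and w1 R w2, but not w6 R w2.
Serial (axiom D): no — w6 has no R-successor.
Reflexive (axiom T): no — w1 is not related to itself.
So F validates K, K4; K45 would additionally require R to be Euclidean. The strongest is K4.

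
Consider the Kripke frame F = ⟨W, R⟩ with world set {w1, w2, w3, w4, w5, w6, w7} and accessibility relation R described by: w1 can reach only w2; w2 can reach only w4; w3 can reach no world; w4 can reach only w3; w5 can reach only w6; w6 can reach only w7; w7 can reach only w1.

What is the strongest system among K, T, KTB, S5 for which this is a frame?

K

Reflexive (axiom T): no — w1 is not related to itself.
Symmetric (axiom B): no — w1 R w2 but not w2 R w1.
Euclidean (axiom 5): no — w1 R w2 and w1 R w2, but not w2 R w2.
So F validates K; T would additionally require R to be reflexive. The strongest is K.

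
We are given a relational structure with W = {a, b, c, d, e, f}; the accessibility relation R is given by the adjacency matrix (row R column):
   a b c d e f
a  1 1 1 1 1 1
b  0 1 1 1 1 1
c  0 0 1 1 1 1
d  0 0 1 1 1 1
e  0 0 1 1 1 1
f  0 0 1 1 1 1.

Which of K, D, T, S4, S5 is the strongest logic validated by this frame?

S4

Serial (axiom D): yes — every world has a successor (e.g. a R a).
Reflexive (axiom T): yes — every world is R-related to itself.
Transitive (axiom 4): yes — every two-step R-path is closed by a direct edge.
Euclidean (axiom 5): no — a R c and a R b, but not c R b.
So F validates K, D, T, S4; S5 would additionally require R to be Euclidean. The strongest is S4.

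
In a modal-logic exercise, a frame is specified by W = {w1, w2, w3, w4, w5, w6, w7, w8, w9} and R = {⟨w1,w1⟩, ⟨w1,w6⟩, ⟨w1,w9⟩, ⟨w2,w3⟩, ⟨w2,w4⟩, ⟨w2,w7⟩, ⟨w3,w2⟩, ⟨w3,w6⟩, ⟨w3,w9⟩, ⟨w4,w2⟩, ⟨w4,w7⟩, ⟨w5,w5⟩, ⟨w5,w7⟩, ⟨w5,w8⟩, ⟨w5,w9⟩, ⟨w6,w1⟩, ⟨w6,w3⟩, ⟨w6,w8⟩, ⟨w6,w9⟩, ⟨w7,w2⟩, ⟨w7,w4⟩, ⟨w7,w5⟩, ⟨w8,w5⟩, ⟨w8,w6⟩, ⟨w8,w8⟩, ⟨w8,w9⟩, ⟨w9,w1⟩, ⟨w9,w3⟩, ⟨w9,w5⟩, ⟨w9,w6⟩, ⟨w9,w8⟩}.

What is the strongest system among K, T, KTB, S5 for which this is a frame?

Reflexive (axiom T): no — w2 is not related to itself.
Symmetric (axiom B): yes — every pair in R has its reverse in R.
Euclidean (axiom 5): no — w2 R w3 and w2 R w4, but not w3 R w4.
So F validates K; T would additionally require R to be reflexive. The strongest is K.

K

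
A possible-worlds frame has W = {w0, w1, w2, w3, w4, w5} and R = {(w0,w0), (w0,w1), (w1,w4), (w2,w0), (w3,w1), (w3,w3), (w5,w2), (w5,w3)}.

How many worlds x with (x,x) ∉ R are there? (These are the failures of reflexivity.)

4

Enumerating: w1, w2, w4, w5.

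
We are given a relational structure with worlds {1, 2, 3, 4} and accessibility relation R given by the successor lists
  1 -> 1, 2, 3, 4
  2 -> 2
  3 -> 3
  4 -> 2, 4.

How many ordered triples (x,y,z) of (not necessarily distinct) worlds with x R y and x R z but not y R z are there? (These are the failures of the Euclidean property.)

Enumerating: (1,2,1), (1,2,3), (1,2,4), (1,3,1), (1,3,2), (1,3,4), (1,4,1), (1,4,3), (4,2,4).

9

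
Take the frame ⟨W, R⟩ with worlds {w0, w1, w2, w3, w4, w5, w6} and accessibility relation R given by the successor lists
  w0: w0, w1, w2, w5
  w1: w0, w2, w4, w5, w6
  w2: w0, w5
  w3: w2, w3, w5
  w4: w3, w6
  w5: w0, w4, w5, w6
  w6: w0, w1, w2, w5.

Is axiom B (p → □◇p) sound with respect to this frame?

The schema B characterises exactly the symmetric frames.
Symmetric: no — w1 R w2 but not w2 R w1.

No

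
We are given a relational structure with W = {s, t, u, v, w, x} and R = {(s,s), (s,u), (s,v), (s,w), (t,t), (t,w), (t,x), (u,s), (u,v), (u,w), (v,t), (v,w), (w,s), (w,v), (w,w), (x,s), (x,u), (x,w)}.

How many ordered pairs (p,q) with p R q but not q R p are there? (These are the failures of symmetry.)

Enumerating: (s,v), (t,w), (t,x), (u,v), (u,w), (v,t), (x,s), (x,u), (x,w).

9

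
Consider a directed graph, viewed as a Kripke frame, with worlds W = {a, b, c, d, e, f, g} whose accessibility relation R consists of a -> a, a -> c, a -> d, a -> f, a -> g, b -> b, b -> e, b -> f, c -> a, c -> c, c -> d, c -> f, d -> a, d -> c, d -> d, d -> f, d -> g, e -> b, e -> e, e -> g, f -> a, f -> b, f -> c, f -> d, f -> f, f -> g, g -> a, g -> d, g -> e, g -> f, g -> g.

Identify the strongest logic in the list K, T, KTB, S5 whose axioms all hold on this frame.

KTB

Reflexive (axiom T): yes — every world is R-related to itself.
Symmetric (axiom B): yes — every pair in R has its reverse in R.
Euclidean (axiom 5): no — a R c and a R g, but not c R g.
So F validates K, T, KTB; S5 would additionally require R to be Euclidean. The strongest is KTB.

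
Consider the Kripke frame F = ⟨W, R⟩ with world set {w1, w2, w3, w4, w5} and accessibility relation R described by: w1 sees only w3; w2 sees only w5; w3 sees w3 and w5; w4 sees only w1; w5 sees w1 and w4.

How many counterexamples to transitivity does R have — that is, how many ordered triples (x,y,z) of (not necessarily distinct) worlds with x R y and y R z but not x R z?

Enumerating: (w1,w3,w5), (w2,w5,w1), (w2,w5,w4), (w3,w5,w1), (w3,w5,w4), (w4,w1,w3), (w5,w1,w3).

7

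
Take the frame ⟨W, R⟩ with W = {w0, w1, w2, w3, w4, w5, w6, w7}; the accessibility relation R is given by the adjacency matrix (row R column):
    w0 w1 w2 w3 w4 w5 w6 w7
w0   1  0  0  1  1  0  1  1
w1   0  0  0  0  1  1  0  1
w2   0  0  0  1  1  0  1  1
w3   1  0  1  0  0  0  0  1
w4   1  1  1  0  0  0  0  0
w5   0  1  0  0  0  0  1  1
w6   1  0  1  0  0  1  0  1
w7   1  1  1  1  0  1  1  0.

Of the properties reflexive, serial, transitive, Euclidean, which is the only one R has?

serial

Reflexive: no — w1 is not related to itself.
Serial: yes — every world has a successor (e.g. w0 R w0).
Transitive: no — w0 R w3 and w3 R w2, but not w0 R w2.
Euclidean: no — w0 R w3 and w0 R w4, but not w3 R w4.
Only serial holds.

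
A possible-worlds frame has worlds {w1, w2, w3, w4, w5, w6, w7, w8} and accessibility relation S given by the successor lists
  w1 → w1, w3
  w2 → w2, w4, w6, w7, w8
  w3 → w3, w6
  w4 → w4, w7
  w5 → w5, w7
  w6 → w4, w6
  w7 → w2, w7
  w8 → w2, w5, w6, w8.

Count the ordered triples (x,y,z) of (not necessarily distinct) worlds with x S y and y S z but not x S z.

Enumerating: (w1,w3,w6), (w2,w8,w5), (w3,w6,w4), (w4,w7,w2), (w5,w7,w2), (w6,w4,w7), (w7,w2,w4), (w7,w2,w6), (w7,w2,w8), (w8,w2,w4), (w8,w2,w7), (w8,w5,w7), (w8,w6,w4).

13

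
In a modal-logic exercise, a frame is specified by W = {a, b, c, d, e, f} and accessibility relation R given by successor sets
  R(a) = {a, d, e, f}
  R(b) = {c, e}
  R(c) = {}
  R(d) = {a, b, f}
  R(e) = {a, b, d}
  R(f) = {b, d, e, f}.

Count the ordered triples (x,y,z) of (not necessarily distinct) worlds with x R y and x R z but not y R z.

Enumerating: (a,d,d), (a,d,e), (a,e,e), (a,e,f), (a,f,a), (b,c,c), (b,c,e), (b,e,c), (b,e,e), (d,a,b), (d,b,a), (d,b,b), … and 14 more.
Total: 26.

26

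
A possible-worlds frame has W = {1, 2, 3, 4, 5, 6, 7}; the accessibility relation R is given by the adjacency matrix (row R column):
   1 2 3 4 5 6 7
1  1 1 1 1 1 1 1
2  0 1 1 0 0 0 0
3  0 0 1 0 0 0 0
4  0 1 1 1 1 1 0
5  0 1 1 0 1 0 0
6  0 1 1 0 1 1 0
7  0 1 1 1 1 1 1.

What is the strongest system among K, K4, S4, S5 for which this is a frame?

S4

Transitive (axiom 4): yes — every two-step R-path is closed by a direct edge.
Reflexive (axiom T): yes — every world is R-related to itself.
Euclidean (axiom 5): no — 1 R 2 and 1 R 4, but not 2 R 4.
So F validates K, K4, S4; S5 would additionally require R to be Euclidean. The strongest is S4.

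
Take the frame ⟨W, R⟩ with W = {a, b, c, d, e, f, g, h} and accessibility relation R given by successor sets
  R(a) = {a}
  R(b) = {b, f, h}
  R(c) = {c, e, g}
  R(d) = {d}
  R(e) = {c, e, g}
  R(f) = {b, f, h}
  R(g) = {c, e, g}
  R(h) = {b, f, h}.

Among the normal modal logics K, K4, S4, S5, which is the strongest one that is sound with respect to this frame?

Transitive (axiom 4): yes — every two-step R-path is closed by a direct edge.
Reflexive (axiom T): yes — every world is R-related to itself.
Euclidean (axiom 5): yes — any two successors of a common world are R-related.
So F validates K, K4, S4, S5. The strongest is S5.

S5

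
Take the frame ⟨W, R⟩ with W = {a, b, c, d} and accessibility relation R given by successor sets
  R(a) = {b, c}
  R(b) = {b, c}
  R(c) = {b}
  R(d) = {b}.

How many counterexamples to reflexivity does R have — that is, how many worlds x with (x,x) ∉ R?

3

Enumerating: a, c, d.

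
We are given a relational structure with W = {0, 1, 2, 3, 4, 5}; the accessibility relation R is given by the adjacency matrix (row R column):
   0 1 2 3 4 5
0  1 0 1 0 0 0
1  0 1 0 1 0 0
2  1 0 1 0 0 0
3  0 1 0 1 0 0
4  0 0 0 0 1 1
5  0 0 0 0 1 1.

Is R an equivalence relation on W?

Reflexive: yes — every world is R-related to itself.
Symmetric: yes — every pair in R has its reverse in R.
Transitive: yes — every two-step R-path is closed by a direct edge.
So R is an equivalence relation.

Yes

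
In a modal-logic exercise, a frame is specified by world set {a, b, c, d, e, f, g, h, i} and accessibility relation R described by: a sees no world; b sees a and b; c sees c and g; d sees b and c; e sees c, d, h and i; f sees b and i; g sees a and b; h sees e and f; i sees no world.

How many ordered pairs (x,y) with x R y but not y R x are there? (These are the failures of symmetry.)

12

Enumerating: (b,a), (c,g), (d,b), (d,c), (e,c), (e,d), (e,i), (f,b), (f,i), (g,a), (g,b), (h,f).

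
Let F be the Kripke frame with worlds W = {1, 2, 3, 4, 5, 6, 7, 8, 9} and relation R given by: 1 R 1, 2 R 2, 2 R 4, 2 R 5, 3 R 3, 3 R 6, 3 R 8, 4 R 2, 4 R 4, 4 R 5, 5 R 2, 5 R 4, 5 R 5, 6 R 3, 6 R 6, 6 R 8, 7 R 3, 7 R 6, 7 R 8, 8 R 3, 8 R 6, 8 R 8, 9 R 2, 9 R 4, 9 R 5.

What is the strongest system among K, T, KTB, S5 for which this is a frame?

K

Reflexive (axiom T): no — 7 is not related to itself.
Symmetric (axiom B): no — 7 R 3 but not 3 R 7.
Euclidean (axiom 5): yes — any two successors of a common world are R-related.
So F validates K; T would additionally require R to be reflexive. The strongest is K.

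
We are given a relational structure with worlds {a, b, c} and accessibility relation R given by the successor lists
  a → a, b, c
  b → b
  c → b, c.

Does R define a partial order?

Yes

Reflexive: yes — every world is R-related to itself.
Transitive: yes — every two-step R-path is closed by a direct edge.
Antisymmetric: yes — no distinct pair is related both ways.
So R is a partial order.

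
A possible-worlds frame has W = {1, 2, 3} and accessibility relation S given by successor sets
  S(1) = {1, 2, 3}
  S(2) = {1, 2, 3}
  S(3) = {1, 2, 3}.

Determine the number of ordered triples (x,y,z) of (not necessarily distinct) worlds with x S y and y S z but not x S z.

S is transitive; there are no such tuples.

0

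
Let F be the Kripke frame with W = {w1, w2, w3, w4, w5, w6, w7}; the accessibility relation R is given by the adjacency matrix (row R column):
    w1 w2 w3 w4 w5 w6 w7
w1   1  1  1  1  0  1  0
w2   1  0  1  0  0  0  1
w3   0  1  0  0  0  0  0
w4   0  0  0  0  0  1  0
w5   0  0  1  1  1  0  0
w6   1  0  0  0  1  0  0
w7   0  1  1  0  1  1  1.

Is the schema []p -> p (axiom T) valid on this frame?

No

The schema T characterises exactly the reflexive frames.
Reflexive: no — w2 is not related to itself.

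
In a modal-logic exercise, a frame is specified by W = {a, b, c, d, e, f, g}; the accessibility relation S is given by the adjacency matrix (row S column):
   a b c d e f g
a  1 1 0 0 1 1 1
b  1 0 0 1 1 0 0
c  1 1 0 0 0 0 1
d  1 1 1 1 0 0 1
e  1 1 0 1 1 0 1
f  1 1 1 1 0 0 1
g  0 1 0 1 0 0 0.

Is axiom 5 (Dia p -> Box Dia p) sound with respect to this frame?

No

The schema 5 characterises exactly the Euclidean frames.
Euclidean: no — a S b and a S f, but not b S f.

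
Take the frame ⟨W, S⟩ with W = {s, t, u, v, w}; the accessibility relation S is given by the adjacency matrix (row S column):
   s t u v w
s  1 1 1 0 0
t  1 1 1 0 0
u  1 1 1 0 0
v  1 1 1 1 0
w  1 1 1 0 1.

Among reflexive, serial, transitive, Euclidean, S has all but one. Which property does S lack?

Euclidean

Reflexive: yes — every world is S-related to itself.
Serial: yes — every world has a successor (e.g. s S s).
Transitive: yes — every two-step S-path is closed by a direct edge.
Euclidean: no — v S s and v S v, but not s S v.
Only Euclidean fails.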